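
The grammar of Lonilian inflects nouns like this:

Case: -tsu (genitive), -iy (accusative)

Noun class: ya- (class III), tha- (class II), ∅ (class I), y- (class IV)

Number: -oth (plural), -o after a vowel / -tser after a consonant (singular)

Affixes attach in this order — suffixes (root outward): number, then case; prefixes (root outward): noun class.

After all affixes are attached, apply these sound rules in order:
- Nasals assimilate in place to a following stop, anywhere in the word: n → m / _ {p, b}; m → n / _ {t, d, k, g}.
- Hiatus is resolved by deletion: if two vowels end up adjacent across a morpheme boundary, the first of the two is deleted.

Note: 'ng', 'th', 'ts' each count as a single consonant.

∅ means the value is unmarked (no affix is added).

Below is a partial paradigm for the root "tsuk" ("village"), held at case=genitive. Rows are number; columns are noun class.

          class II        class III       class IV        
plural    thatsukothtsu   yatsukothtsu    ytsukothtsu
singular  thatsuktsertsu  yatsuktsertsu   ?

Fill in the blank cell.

Attach number singular -tser (after consonant 'k') → tsuktser.
Attach noun class class IV y- → ytsuktser.
Attach case genitive -tsu → ytsuktsertsu.
Nasal assimilation: no change.
Vowel deletion: no change.

ytsuktsertsu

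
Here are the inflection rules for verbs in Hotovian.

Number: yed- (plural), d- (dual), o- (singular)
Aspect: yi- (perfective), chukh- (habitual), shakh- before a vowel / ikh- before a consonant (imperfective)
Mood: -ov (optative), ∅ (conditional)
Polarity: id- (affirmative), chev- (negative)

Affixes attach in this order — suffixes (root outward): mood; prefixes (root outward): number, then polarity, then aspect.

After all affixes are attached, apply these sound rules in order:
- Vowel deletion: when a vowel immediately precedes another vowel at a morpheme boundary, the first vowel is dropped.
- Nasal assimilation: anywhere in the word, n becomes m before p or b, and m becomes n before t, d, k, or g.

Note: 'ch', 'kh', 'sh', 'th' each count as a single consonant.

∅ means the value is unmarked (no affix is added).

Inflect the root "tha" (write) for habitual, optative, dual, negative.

chukhchevdthov

Attach mood optative -ov → thaov.
Attach number dual d- → dthaov.
Attach polarity negative chev- → chevdthaov.
Attach aspect habitual chukh- → chukhchevdthaov.
Apply vowel deletion: chukhchevdthaov → chukhchevdthov.
Nasal assimilation: no change.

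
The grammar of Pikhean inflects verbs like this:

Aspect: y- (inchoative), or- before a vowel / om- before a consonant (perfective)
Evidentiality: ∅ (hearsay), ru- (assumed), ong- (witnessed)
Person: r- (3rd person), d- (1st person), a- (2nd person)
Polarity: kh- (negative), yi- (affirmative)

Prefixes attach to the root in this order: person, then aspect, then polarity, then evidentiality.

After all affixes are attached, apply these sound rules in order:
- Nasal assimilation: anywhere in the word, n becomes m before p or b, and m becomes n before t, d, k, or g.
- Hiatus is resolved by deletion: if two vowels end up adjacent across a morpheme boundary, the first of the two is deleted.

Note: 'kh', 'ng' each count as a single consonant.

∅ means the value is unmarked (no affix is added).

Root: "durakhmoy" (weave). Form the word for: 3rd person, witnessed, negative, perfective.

ongkhomrdurakhmoy

Attach person 3rd person r- → rdurakhmoy.
Attach aspect perfective om- (before consonant 'r') → omrdurakhmoy.
Attach polarity negative kh- → khomrdurakhmoy.
Attach evidentiality witnessed ong- → ongkhomrdurakhmoy.
Nasal assimilation: no change.
Vowel deletion: no change.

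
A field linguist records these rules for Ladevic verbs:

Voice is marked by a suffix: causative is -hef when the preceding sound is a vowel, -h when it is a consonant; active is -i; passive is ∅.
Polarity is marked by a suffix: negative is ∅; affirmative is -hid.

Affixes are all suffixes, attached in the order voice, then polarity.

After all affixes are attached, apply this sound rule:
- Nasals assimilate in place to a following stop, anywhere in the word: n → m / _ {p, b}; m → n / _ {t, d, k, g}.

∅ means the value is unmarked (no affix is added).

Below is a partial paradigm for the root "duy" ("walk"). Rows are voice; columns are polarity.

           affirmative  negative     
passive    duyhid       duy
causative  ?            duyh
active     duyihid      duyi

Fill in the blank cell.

Attach voice causative -h (after consonant 'y') → duyh.
Attach polarity affirmative -hid → duyhhid.
Nasal assimilation: no change.

duyhhid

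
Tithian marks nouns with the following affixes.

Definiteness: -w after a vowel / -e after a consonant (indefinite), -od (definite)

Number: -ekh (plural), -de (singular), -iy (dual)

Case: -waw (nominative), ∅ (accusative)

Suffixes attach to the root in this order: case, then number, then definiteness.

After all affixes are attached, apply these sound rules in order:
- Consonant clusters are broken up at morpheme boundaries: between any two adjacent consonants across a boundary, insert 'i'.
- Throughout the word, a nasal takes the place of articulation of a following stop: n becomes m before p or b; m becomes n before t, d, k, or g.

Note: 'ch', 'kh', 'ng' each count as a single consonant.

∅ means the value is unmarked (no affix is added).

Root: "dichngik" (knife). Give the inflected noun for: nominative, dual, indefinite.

Attach case nominative -waw → dichngikwaw.
Attach number dual -iy → dichngikwawiy.
Attach definiteness indefinite -e (after consonant 'y') → dichngikwawiye.
Apply epenthesis: dichngikwawiye → dichngikiwawiye.
Nasal assimilation: no change.

dichngikiwawiye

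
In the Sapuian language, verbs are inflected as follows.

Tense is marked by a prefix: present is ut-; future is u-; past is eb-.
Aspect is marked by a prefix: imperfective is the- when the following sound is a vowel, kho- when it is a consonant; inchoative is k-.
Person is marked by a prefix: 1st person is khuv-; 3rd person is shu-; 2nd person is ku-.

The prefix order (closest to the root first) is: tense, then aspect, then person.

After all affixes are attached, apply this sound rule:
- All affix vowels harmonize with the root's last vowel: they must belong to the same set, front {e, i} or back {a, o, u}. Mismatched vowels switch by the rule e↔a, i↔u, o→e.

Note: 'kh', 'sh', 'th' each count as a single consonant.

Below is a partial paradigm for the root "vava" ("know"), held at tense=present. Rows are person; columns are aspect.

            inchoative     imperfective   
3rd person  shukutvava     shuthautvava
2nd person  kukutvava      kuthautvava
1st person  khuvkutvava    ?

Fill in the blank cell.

khuvthautvava

Attach tense present ut- → utvava.
Attach aspect imperfective the- (before vowel 'u') → theutvava.
Attach person 1st person khuv- → khuvtheutvava.
Apply vowel harmony: khuvtheutvava → khuvthautvava.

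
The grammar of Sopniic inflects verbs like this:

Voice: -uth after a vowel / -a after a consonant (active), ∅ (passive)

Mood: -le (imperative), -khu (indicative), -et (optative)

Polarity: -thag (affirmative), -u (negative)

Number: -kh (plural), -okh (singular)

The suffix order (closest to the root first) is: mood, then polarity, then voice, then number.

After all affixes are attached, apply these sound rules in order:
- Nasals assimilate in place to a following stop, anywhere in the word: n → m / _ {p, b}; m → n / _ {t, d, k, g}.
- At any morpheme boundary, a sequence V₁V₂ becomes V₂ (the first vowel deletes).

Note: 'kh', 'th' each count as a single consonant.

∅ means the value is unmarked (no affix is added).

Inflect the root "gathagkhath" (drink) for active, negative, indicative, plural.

gathagkhathkhuthkh

Attach mood indicative -khu → gathagkhathkhu.
Attach polarity negative -u → gathagkhathkhuu.
Attach voice active -uth (after vowel 'u') → gathagkhathkhuuuth.
Attach number plural -kh → gathagkhathkhuuuthkh.
Nasal assimilation: no change.
Apply vowel deletion: gathagkhathkhuuuthkh → gathagkhathkhuthkh.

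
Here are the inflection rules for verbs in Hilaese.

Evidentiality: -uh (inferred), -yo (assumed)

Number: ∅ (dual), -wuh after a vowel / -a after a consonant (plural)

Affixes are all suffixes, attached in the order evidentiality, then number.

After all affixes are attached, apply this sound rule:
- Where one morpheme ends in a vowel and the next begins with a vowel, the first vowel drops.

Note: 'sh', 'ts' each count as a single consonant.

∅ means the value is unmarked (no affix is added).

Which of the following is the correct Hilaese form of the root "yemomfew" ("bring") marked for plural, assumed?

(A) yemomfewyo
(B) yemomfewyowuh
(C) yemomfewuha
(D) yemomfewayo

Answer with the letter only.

Attach evidentiality assumed -yo → yemomfewyo.
Attach number plural -wuh (after vowel 'o') → yemomfewyowuh.
Vowel deletion: no change.
So the correct form is yemomfewyowuh, option (B).
(A) yemomfewyo is wrong: it uses dual instead of plural for number.
(C) yemomfewuha is wrong: it uses inferred instead of assumed for evidentiality.
(D) yemomfewayo is wrong: it has the affixes in the wrong order.

B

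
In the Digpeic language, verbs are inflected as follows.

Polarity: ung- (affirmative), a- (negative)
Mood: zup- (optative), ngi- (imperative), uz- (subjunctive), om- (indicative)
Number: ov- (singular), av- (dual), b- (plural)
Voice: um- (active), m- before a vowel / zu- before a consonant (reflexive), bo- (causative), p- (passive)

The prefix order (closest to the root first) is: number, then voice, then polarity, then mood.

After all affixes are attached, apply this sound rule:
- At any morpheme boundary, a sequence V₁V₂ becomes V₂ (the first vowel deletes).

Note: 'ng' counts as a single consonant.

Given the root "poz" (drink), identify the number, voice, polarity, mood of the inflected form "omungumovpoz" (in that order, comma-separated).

singular, active, affirmative, indicative

Segment: om-ung-um-ov-poz.
number: ov- → singular.
voice: um- → active.
polarity: ung- → affirmative.
mood: om- → indicative.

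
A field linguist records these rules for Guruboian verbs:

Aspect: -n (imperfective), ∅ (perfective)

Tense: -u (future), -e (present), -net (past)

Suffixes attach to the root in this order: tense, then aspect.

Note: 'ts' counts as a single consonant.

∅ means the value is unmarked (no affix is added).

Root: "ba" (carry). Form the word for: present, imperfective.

baen

Attach tense present -e → bae.
Attach aspect imperfective -n → baen.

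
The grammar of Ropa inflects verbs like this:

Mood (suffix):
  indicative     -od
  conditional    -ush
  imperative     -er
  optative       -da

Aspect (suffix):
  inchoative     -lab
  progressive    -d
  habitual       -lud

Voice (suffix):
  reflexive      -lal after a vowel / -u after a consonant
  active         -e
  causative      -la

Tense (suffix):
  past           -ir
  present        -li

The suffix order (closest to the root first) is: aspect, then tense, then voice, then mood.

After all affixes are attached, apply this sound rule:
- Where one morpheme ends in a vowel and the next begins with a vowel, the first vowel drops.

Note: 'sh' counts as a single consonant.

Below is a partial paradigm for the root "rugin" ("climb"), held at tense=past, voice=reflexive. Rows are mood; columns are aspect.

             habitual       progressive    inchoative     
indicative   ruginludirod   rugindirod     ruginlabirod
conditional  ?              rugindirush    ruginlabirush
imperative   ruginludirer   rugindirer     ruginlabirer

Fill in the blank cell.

ruginludirush

Attach aspect habitual -lud → ruginlud.
Attach tense past -ir → ruginludir.
Attach voice reflexive -u (after consonant 'r') → ruginludiru.
Attach mood conditional -ush → ruginludiruush.
Apply vowel deletion: ruginludiruush → ruginludirush.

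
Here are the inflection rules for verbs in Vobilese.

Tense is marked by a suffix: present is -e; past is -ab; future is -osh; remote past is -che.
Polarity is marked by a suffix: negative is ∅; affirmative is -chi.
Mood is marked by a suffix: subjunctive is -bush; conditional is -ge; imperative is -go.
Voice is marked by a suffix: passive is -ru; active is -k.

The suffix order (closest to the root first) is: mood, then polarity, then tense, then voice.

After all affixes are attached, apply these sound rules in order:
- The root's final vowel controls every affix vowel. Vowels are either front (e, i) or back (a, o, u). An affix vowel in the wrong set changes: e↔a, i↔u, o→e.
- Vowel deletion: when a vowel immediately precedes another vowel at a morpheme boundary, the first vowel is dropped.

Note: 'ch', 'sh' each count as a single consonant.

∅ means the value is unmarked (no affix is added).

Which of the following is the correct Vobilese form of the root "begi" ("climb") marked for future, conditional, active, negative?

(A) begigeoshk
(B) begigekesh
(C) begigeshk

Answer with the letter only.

Attach mood conditional -ge → begige.
polarity = negative: zero marking, form stays begige.
Attach tense future -osh → begigeosh.
Attach voice active -k → begigeoshk.
Apply vowel harmony: begigeoshk → begigeeshk.
Apply vowel deletion: begigeeshk → begigeshk.
So the correct form is begigeshk, option (C).
(A) begigeoshk is wrong: it fails to apply the sound rule(s).
(B) begigekesh is wrong: it has the affixes in the wrong order.

C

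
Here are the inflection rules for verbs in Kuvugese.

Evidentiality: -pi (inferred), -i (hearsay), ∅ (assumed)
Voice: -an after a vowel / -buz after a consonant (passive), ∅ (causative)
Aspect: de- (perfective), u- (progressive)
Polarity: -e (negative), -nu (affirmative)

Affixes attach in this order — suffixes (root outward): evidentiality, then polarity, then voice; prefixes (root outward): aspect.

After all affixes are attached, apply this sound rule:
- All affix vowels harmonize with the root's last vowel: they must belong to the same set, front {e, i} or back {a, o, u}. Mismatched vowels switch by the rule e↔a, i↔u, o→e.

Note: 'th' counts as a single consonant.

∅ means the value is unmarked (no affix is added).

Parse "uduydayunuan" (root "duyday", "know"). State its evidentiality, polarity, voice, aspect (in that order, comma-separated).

hearsay, affirmative, passive, progressive

Segment: u-duyday-i-nu-an.
evidentiality: -i → hearsay.
polarity: -nu → affirmative.
voice: -an/buz → passive.
aspect: u- → progressive.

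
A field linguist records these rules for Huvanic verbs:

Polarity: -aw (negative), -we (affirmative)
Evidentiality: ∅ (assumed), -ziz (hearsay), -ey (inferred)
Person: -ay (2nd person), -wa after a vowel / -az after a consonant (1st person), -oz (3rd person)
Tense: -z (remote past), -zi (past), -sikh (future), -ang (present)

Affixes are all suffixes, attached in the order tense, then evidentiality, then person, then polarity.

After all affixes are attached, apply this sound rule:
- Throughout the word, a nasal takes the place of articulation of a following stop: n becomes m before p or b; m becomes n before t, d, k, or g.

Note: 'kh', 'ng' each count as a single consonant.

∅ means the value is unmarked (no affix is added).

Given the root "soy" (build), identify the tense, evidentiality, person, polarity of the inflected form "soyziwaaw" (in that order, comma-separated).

past, assumed, 1st person, negative

Segment: soy-zi-wa-aw.
tense: -zi → past.
evidentiality: ∅ → assumed.
person: -wa/az → 1st person.
polarity: -aw → negative.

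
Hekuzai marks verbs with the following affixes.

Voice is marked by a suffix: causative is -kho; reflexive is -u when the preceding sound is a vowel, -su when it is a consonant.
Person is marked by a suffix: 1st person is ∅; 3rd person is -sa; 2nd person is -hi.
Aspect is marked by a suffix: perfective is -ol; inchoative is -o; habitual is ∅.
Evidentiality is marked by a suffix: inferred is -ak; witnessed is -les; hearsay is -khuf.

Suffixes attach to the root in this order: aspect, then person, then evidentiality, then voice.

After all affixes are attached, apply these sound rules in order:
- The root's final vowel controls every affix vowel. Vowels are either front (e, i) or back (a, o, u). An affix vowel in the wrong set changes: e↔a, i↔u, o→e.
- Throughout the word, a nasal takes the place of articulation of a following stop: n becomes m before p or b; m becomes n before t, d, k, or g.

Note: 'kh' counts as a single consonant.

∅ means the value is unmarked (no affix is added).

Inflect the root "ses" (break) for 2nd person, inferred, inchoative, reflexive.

sesehieksi

Attach aspect inchoative -o → seso.
Attach person 2nd person -hi → sesohi.
Attach evidentiality inferred -ak → sesohiak.
Attach voice reflexive -su (after consonant 'k') → sesohiaksu.
Apply vowel harmony: sesohiaksu → sesehieksi.
Nasal assimilation: no change.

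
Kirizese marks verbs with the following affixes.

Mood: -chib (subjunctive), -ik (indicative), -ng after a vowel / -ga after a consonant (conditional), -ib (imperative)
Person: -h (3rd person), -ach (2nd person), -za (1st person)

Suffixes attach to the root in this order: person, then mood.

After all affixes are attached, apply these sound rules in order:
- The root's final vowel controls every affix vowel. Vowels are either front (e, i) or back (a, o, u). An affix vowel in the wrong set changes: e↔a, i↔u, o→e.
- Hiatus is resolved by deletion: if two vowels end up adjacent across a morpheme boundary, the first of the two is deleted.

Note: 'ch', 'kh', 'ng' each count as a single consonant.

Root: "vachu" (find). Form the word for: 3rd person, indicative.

Attach person 3rd person -h → vachuh.
Attach mood indicative -ik → vachuhik.
Apply vowel harmony: vachuhik → vachuhuk.
Vowel deletion: no change.

vachuhuk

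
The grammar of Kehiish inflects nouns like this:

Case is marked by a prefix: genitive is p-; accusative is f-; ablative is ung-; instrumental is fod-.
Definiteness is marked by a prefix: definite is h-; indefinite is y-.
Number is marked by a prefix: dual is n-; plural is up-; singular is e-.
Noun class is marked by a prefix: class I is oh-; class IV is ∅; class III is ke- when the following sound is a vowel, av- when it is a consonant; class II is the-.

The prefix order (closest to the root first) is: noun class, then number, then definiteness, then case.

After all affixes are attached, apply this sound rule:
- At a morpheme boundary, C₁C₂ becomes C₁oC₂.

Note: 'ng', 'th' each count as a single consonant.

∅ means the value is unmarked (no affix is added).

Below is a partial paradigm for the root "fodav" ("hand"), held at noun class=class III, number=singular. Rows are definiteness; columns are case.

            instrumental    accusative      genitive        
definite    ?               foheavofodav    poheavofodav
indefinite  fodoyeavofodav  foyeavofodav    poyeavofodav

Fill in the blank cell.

fodoheavofodav

Attach noun class class III av- (before consonant 'f') → avfodav.
Attach number singular e- → eavfodav.
Attach definiteness definite h- → heavfodav.
Attach case instrumental fod- → fodheavfodav.
Apply epenthesis: fodheavfodav → fodoheavofodav.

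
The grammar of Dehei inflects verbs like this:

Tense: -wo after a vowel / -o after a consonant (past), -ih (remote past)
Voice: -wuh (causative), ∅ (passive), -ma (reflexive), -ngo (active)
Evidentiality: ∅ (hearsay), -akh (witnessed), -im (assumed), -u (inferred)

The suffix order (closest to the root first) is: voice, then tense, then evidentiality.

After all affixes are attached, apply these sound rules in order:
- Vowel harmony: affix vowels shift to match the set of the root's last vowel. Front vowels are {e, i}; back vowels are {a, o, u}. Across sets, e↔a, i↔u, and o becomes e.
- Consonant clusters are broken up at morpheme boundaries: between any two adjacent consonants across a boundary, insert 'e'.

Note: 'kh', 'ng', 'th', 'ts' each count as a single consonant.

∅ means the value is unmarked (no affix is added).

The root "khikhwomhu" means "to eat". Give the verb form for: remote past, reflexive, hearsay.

khikhwomhumauh

Attach voice reflexive -ma → khikhwomhuma.
Attach tense remote past -ih → khikhwomhumaih.
evidentiality = hearsay: zero marking, form stays khikhwomhumaih.
Apply vowel harmony: khikhwomhumaih → khikhwomhumauh.
Epenthesis: no change.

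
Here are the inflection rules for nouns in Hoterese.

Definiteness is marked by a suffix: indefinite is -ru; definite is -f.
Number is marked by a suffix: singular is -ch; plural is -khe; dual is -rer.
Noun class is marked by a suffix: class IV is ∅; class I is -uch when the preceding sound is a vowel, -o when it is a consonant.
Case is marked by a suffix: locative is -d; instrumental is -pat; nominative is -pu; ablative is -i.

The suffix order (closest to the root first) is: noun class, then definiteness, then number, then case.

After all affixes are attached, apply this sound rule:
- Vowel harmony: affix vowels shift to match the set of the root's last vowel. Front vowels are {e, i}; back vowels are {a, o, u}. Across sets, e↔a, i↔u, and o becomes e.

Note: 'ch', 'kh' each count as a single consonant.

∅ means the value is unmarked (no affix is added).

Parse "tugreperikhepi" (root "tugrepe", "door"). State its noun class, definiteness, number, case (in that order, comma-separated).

class IV, indefinite, plural, nominative

Segment: tugrepe-ru-khe-pu.
noun class: ∅ → class IV.
definiteness: -ru → indefinite.
number: -khe → plural.
case: -pu → nominative.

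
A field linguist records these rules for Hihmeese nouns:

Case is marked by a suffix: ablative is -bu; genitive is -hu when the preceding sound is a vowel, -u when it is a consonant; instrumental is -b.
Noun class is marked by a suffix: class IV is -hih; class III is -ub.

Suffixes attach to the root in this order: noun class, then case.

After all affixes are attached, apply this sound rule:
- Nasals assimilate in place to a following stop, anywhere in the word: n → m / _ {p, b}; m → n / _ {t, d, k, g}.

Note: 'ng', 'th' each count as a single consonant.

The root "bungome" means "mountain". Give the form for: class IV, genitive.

bungomehihu

Attach noun class class IV -hih → bungomehih.
Attach case genitive -u (after consonant 'h') → bungomehihu.
Nasal assimilation: no change.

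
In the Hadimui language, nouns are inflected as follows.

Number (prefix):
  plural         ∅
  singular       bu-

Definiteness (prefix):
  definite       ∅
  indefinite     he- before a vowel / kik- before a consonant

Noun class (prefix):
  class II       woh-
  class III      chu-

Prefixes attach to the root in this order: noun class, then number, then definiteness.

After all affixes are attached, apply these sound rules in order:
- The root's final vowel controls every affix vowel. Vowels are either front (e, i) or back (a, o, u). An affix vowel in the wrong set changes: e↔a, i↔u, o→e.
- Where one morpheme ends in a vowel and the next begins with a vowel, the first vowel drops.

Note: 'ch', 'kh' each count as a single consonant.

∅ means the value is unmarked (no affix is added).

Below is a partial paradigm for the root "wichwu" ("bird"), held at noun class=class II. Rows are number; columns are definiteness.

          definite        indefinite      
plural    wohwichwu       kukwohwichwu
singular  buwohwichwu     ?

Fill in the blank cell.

Attach noun class class II woh- → wohwichwu.
Attach number singular bu- → buwohwichwu.
Attach definiteness indefinite kik- (before consonant 'b') → kikbuwohwichwu.
Apply vowel harmony: kikbuwohwichwu → kukbuwohwichwu.
Vowel deletion: no change.

kukbuwohwichwu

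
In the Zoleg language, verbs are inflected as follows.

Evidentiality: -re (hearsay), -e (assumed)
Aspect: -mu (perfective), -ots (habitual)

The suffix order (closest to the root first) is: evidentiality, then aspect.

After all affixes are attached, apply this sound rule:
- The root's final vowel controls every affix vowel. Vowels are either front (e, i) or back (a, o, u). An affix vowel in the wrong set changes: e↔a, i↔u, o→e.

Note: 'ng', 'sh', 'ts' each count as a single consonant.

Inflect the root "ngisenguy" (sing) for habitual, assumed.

Attach evidentiality assumed -e → ngisenguye.
Attach aspect habitual -ots → ngisenguyeots.
Apply vowel harmony: ngisenguyeots → ngisenguyaots.

ngisenguyaots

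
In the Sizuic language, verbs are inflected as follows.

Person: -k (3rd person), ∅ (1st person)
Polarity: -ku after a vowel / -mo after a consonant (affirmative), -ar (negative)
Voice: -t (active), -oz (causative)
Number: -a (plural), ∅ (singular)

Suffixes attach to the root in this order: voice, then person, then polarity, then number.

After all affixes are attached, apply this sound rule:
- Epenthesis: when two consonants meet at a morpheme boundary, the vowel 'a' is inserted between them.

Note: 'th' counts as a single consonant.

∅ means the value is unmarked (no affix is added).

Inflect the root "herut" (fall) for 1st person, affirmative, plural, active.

herutatamoa

Attach voice active -t → herutt.
person = 1st person: zero marking, form stays herutt.
Attach polarity affirmative -mo (after consonant 't') → heruttmo.
Attach number plural -a → heruttmoa.
Apply epenthesis: heruttmoa → herutatamoa.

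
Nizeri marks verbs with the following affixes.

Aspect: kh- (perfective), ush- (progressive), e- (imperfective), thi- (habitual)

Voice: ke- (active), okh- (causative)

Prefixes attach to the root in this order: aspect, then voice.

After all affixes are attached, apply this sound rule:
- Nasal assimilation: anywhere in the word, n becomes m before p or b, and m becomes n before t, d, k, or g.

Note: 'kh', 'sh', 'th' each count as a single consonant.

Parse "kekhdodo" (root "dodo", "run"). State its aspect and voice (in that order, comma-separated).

Segment: ke-kh-dodo.
aspect: kh- → perfective.
voice: ke- → active.

perfective, active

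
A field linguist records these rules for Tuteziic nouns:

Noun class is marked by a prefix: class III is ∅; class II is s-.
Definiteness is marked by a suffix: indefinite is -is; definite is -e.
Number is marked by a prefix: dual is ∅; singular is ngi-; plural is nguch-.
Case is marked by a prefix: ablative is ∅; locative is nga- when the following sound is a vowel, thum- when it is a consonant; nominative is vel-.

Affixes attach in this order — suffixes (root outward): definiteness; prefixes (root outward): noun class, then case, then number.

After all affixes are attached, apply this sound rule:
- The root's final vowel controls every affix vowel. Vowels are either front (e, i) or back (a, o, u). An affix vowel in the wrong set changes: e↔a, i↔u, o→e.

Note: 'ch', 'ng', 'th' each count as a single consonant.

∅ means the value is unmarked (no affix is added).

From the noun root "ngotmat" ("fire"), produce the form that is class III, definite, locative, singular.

noun class = class III: zero marking, form stays ngotmat.
Attach case locative thum- (before consonant 'ng') → thumngotmat.
Attach number singular ngi- → ngithumngotmat.
Attach definiteness definite -e → ngithumngotmate.
Apply vowel harmony: ngithumngotmate → nguthumngotmata.

nguthumngotmata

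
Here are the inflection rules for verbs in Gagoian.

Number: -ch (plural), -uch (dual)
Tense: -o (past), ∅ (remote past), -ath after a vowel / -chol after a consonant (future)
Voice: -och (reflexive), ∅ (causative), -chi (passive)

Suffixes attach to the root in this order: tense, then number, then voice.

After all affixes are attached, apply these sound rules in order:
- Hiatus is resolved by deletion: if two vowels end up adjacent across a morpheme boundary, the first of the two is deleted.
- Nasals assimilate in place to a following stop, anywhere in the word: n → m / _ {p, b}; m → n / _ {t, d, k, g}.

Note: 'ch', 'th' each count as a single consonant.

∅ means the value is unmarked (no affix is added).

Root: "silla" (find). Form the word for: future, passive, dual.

Attach tense future -ath (after vowel 'a') → sillaath.
Attach number dual -uch → sillaathuch.
Attach voice passive -chi → sillaathuchchi.
Apply vowel deletion: sillaathuchchi → sillathuchchi.
Nasal assimilation: no change.

sillathuchchi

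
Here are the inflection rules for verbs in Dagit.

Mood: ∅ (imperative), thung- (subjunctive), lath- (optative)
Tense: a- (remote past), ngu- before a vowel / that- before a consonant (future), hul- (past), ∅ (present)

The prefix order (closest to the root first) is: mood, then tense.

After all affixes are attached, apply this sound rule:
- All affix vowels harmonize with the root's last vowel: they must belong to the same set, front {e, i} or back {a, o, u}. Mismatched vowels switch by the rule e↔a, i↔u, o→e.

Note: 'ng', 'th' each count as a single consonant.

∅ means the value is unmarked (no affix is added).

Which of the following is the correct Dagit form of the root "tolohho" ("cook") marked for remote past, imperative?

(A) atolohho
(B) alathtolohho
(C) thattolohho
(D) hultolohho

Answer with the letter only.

A

mood = imperative: zero marking, form stays tolohho.
Attach tense remote past a- → atolohho.
Vowel harmony: no change.
So the correct form is atolohho, option (A).
(B) alathtolohho is wrong: it uses optative instead of imperative for mood.
(C) thattolohho is wrong: it uses future instead of remote past for tense.
(D) hultolohho is wrong: it uses past instead of remote past for tense.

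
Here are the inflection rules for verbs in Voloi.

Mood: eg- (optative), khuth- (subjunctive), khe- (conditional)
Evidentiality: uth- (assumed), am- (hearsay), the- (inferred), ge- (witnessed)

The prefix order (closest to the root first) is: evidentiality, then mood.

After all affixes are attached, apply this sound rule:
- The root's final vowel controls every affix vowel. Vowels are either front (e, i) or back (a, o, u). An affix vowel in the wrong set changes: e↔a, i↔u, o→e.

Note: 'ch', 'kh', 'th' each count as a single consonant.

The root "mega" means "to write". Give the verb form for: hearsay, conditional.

Attach evidentiality hearsay am- → ammega.
Attach mood conditional khe- → kheammega.
Apply vowel harmony: kheammega → khaammega.

khaammega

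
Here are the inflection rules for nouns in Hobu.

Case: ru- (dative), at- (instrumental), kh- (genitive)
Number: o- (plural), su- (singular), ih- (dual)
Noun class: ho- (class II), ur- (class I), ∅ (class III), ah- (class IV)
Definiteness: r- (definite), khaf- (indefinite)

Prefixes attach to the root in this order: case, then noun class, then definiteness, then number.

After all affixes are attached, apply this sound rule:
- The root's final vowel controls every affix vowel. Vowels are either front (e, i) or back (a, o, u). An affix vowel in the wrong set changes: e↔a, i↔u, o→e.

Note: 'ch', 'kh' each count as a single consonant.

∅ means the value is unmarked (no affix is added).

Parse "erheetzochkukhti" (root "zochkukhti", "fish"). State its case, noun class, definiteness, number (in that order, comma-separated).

instrumental, class II, definite, plural

Segment: o-r-ho-at-zochkukhti.
case: at- → instrumental.
noun class: ho- → class II.
definiteness: r- → definite.
number: o- → plural.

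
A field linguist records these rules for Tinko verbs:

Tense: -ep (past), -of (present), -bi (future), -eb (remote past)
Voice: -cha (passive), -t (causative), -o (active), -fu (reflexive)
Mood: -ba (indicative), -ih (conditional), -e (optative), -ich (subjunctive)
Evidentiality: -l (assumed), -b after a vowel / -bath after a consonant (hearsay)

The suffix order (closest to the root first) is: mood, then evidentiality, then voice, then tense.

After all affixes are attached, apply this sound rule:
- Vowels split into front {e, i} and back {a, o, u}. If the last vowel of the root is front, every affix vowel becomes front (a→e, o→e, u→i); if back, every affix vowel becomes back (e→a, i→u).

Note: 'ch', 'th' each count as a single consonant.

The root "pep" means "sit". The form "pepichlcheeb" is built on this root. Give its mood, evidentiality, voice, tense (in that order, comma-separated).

subjunctive, assumed, passive, remote past

Segment: pep-ich-l-cha-eb.
mood: -ich → subjunctive.
evidentiality: -l → assumed.
voice: -cha → passive.
tense: -eb → remote past.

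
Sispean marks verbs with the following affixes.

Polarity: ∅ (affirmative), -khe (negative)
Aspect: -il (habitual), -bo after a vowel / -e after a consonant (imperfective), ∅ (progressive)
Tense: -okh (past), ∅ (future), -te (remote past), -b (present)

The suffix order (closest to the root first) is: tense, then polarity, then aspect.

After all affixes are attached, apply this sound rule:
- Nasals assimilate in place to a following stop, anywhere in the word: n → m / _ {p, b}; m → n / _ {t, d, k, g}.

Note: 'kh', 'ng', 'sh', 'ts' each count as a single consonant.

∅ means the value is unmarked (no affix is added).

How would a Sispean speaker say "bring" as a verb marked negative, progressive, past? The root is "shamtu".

Attach tense past -okh → shamtuokh.
Attach polarity negative -khe → shamtuokhkhe.
aspect = progressive: zero marking, form stays shamtuokhkhe.
Apply nasal assimilation: shamtuokhkhe → shantuokhkhe.

shantuokhkhe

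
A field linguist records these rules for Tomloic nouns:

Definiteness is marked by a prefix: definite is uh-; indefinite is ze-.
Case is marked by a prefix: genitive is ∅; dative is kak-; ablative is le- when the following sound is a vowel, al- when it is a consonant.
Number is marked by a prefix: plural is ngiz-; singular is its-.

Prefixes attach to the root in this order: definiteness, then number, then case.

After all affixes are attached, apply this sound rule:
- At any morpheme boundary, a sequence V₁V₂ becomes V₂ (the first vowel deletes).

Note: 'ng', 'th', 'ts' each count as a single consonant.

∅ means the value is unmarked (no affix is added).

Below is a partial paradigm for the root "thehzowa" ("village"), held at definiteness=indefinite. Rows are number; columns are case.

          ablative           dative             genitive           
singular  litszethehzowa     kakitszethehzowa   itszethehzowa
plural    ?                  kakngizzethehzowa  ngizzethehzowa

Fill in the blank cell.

Attach definiteness indefinite ze- → zethehzowa.
Attach number plural ngiz- → ngizzethehzowa.
Attach case ablative al- (before consonant 'ng') → alngizzethehzowa.
Vowel deletion: no change.

alngizzethehzowa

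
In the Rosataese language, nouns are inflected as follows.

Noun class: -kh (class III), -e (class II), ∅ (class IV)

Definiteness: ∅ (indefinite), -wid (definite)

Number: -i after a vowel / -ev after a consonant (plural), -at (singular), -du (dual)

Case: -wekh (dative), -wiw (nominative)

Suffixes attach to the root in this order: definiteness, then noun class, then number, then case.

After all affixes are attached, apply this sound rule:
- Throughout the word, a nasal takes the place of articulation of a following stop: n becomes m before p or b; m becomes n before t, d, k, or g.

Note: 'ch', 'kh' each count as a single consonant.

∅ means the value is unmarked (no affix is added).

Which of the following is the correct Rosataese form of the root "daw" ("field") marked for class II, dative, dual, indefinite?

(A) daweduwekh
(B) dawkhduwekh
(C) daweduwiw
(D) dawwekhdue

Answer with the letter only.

definiteness = indefinite: zero marking, form stays daw.
Attach noun class class II -e → dawe.
Attach number dual -du → dawedu.
Attach case dative -wekh → daweduwekh.
Nasal assimilation: no change.
So the correct form is daweduwekh, option (A).
(D) dawwekhdue is wrong: it has the affixes in the wrong order.
(B) dawkhduwekh is wrong: it uses class III instead of class II for noun class.
(C) daweduwiw is wrong: it uses nominative instead of dative for case.

A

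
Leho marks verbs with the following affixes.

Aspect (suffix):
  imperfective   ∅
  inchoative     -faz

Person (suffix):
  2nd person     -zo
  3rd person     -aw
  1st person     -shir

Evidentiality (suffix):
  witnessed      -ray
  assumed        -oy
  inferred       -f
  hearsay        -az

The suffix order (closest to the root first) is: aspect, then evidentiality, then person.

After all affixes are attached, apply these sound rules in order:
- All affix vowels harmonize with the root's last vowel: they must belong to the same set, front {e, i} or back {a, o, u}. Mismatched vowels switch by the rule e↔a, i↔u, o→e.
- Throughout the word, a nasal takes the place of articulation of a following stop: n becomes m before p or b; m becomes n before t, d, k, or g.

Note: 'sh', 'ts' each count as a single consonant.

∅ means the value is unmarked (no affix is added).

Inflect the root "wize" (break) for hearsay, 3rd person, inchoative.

Attach aspect inchoative -faz → wizefaz.
Attach evidentiality hearsay -az → wizefazaz.
Attach person 3rd person -aw → wizefazazaw.
Apply vowel harmony: wizefazazaw → wizefezezew.
Nasal assimilation: no change.

wizefezezew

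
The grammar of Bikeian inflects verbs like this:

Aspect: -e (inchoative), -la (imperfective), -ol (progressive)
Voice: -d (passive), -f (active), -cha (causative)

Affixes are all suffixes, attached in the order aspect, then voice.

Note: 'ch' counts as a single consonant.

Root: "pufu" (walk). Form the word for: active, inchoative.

pufuef

Attach aspect inchoative -e → pufue.
Attach voice active -f → pufuef.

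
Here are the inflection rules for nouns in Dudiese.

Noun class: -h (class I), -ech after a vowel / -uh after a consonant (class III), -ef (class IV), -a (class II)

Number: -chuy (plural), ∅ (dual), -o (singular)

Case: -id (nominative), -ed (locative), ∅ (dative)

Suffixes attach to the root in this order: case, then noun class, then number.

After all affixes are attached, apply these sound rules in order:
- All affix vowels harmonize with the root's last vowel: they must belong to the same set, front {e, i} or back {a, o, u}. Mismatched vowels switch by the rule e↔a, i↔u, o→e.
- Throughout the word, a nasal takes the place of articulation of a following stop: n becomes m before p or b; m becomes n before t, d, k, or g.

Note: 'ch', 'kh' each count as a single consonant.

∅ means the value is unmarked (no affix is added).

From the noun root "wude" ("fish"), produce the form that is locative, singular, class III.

wudeedihe

Attach case locative -ed → wudeed.
Attach noun class class III -uh (after consonant 'd') → wudeeduh.
Attach number singular -o → wudeeduho.
Apply vowel harmony: wudeeduho → wudeedihe.
Nasal assimilation: no change.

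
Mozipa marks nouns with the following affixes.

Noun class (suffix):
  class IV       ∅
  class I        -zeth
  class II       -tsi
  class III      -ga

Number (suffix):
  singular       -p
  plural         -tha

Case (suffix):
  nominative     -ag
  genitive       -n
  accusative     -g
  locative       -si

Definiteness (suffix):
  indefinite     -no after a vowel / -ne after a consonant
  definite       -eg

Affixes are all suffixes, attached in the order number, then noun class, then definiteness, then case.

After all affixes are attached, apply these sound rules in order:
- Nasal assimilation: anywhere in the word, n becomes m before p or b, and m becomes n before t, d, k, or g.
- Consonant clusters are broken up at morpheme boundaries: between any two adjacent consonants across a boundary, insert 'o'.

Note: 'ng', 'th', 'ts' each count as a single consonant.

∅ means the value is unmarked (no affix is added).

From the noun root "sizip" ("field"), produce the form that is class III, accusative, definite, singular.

Attach number singular -p → sizipp.
Attach noun class class III -ga → sizippga.
Attach definiteness definite -eg → sizippgaeg.
Attach case accusative -g → sizippgaegg.
Nasal assimilation: no change.
Apply epenthesis: sizippgaegg → sizipopogaegog.

sizipopogaegog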